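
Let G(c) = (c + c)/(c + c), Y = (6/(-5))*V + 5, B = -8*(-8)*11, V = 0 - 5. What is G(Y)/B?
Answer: 1/704 ≈ 0.0014205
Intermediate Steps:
V = -5
B = 704 (B = 64*11 = 704)
Y = 11 (Y = (6/(-5))*(-5) + 5 = (6*(-⅕))*(-5) + 5 = -6/5*(-5) + 5 = 6 + 5 = 11)
G(c) = 1 (G(c) = (2*c)/((2*c)) = (2*c)*(1/(2*c)) = 1)
G(Y)/B = 1/704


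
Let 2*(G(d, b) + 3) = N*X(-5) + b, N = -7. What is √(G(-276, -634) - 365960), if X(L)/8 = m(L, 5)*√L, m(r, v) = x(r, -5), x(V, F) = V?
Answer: 2*√(-91570 + 35*I*√5) ≈ 0.25863 + 605.21*I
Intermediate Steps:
m(r, v) = r
X(L) = 8*L^(3/2) (X(L) = 8*(L*√L) = 8*L^(3/2))
G(d, b) = -3 + b/2 + 140*I*√5 (G(d, b) = -3 + (-56*(-5)^(3/2) + b)/2 = -3 + (-56*(-5*I*√5) + b)/2 = -3 + (-(-280)*I*√5 + b)/2 = -3 + (280*I*√5 + b)/2 = -3 + (b + 280*I*√5)/2 = -3 + (b/2 + 140*I*√5) = -3 + b/2 + 140*I*√5)
√(G(-276, -634) - 365960) = √((-3 + (½)*(-634) + 140*I*√5) - 365960) = √((-3 - 317 + 140*I*√5) - 365960) = √((-320 + 140*I*√5) - 365960) = √(-366280 + 140*I*√5)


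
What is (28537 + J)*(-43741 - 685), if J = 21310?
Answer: -2214502822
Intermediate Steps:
(28537 + J)*(-43741 - 685) = (28537 + 21310)*(-43741 - 685) = 49847*(-44426) = -2214502822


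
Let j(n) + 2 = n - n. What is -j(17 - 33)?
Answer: 2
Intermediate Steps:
j(n) = -2 (j(n) = -2 + (n - n) = -2 + 0 = -2)
-j(17 - 33) = -1*(-2) = 2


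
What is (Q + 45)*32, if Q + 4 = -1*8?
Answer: 1056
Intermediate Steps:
Q = -12 (Q = -4 - 1*8 = -4 - 8 = -12)
(Q + 45)*32 = (-12 + 45)*32 = 33*32 = 1056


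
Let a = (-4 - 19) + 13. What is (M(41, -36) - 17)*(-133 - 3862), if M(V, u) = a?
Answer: 107865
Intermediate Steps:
a = -10 (a = -23 + 13 = -10)
M(V, u) = -10
(M(41, -36) - 17)*(-133 - 3862) = (-10 - 17)*(-133 - 3862) = -27*(-3995) = 107865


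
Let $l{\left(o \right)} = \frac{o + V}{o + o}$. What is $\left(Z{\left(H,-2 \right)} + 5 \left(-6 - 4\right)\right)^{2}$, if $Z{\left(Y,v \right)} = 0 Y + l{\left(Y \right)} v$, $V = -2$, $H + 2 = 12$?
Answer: $\frac{64516}{25} \approx 2580.6$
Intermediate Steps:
$H = 10$ ($H = -2 + 12 = 10$)
$l{\left(o \right)} = \frac{-2 + o}{2 o}$ ($l{\left(o \right)} = \frac{o - 2}{o + o} = \frac{-2 + o}{2 o}$)
$Z{\left(Y,v \right)} = \frac{v \left(-2 + Y\right)}{2 Y}$ ($Z{\left(Y,v \right)} = 0 Y + \frac{-2 + Y}{2 Y} v = 0 + \frac{v \left(-2 + Y\right)}{2 Y} = \frac{v \left(-2 + Y\right)}{2 Y}$)
$\left(Z{\left(H,-2 \right)} + 5 \left(-6 - 4\right)\right)^{2} = \left(\left(\frac{1}{2} \left(-2\right) - - \frac{2}{10}\right) + 5 \left(-6 - 4\right)\right)^{2} = \left(\left(-1 - \left(-2\right) \frac{1}{10}\right) + 5 \left(-10\right)\right)^{2} = \left(\left(-1 + \frac{1}{5}\right) - 50\right)^{2} = \left(- \frac{4}{5} - 50\right)^{2} = \left(- \frac{254}{5}\right)^{2} = \frac{64516}{25}$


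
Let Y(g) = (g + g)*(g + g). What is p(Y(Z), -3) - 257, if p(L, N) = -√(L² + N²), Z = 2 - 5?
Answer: -257 - 3*√145 ≈ -293.13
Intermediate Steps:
Z = -3
Y(g) = 4*g² (Y(g) = (2*g)*(2*g) = 4*g²)
p(Y(Z), -3) - 257 = -√((4*(-3)²)² + (-3)²) - 257 = -√((4*9)² + 9) - 257 = -√(36² + 9) - 257 = -√(1296 + 9) - 257 = -√1305 - 257 = -3*√145 - 257 = -257 - 3*√145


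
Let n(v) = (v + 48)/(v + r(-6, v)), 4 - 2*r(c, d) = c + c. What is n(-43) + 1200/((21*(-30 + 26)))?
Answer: -101/7 ≈ -14.429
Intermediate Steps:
r(c, d) = 2 - c (r(c, d) = 2 - (c + c)/2 = 2 - c)
n(v) = (48 + v)/(8 + v) (n(v) = (v + 48)/(v + (2 - 1*(-6))) = (48 + v)/(v + (2 + 6)) = (48 + v)/(v + 8) = (48 + v)/(8 + v))
n(-43) + 1200/((21*(-30 + 26))) = (48 - 43)/(8 - 43) + 1200/((21*(-30 + 26))) = 5/(-35) + 1200/((21*(-4))) = -1/35*5 + 1200/(-84) = -⅐ + 1200*(-1/84) = -⅐ - 100/7 = -101/7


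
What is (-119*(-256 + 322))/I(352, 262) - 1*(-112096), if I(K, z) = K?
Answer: 1793179/16 ≈ 1.1207e+5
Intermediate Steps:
(-119*(-256 + 322))/I(352, 262) - 1*(-112096) = -119*(-256 + 322)/352 - 1*(-112096) = -119*66*(1/352) + 112096 = -7854*1/352 + 112096 = -357/16 + 112096 = 1793179/16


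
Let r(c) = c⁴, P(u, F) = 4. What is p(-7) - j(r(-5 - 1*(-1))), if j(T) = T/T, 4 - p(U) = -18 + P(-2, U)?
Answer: 17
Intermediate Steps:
p(U) = 18 (p(U) = 4 - (-18 + 4) = 4 - 1*(-14) = 4 + 14 = 18)
j(T) = 1
p(-7) - j(r(-5 - 1*(-1))) = 18 - 1*1 = 18 - 1 = 17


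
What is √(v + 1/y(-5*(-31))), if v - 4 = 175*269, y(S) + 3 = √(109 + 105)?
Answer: √(47079 - 1/(3 - √214)) ≈ 216.98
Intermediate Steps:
y(S) = -3 + √214 (y(S) = -3 + √(109 + 105) = -3 + √214)
v = 47079 (v = 4 + 175*269 = 4 + 47075 = 47079)
√(v + 1/y(-5*(-31))) = √(47079 + 1/(-3 + √214))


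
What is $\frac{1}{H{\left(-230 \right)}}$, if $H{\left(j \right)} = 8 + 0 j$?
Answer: $\frac{1}{8} \approx 0.125$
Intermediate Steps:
$H{\left(j \right)} = 8$ ($H{\left(j \right)} = 8 + 0 = 8$)
$\frac{1}{H{\left(-230 \right)}} = \frac{1}{8}$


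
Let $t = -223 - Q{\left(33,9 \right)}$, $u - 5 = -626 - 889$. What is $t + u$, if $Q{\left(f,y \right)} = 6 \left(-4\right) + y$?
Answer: $-1718$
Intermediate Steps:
$u = -1510$ ($u = 5 - 1515 = -1510$)
$Q{\left(f,y \right)} = -24 + y$
$t = -208$ ($t = -223 - \left(-24 + 9\right) = -223 - -15 = -223 + 15 = -208$)
$t + u = -208 - 1510 = -1718$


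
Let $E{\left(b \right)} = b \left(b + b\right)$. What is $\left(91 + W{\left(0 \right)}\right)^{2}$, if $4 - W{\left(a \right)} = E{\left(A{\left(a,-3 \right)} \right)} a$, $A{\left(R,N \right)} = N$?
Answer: $9025$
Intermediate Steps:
$E{\left(b \right)} = 2 b^{2}$ ($E{\left(b \right)} = b 2 b = 2 b^{2}$)
$W{\left(a \right)} = 4 - 18 a$ ($W{\left(a \right)} = 4 - 2 \left(-3\right)^{2} a = 4 - 2 \cdot 9 a = 4 - 18 a$)
$\left(91 + W{\left(0 \right)}\right)^{2} = \left(91 + \left(4 - 0\right)\right)^{2} = \left(91 + \left(4 + 0\right)\right)^{2} = \left(91 + 4\right)^{2} = 95^{2} = 9025$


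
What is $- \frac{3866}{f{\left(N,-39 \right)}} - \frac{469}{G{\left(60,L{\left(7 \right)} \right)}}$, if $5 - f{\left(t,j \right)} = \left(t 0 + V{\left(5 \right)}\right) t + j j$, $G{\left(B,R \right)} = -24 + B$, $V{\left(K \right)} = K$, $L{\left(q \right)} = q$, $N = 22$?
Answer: $- \frac{103903}{9756} \approx -10.65$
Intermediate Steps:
$f{\left(t,j \right)} = 5 - j^{2} - 5 t$ ($f{\left(t,j \right)} = 5 - \left(\left(t 0 + 5\right) t + j j\right) = 5 - \left(\left(0 + 5\right) t + j^{2}\right) = 5 - \left(5 t + j^{2}\right) = 5 - \left(j^{2} + 5 t\right) = 5 - j^{2} - 5 t$)
$- \frac{3866}{f{\left(N,-39 \right)}} - \frac{469}{G{\left(60,L{\left(7 \right)} \right)}} = - \frac{3866}{5 - \left(-39\right)^{2} - 110} - \frac{469}{-24 + 60} = - \frac{3866}{5 - 1521 - 110} - \frac{469}{36} = - \frac{3866}{-1626} - \frac{469}{36} = \left(-3866\right) \left(- \frac{1}{1626}\right) - \frac{469}{36} = \frac{1933}{813} - \frac{469}{36} = - \frac{103903}{9756}$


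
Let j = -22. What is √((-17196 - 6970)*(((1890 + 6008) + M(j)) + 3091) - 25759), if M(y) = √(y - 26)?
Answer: √(-265585933 - 96664*I*√3) ≈ 5.14 - 16297.0*I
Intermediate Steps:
M(y) = √(-26 + y)
√((-17196 - 6970)*(((1890 + 6008) + M(j)) + 3091) - 25759) = √((-17196 - 6970)*(((1890 + 6008) + √(-26 - 22)) + 3091) - 25759) = √(-24166*((7898 + √(-48)) + 3091) - 25759) = √(-24166*((7898 + 4*I*√3) + 3091) - 25759) = √(-24166*(10989 + 4*I*√3) - 25759) = √((-265560174 - 96664*I*√3) - 25759) = √(-265585933 - 96664*I*√3)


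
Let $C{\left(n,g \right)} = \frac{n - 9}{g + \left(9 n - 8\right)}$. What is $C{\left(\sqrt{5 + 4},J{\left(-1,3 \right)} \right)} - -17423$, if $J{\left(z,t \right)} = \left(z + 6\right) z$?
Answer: $\frac{121958}{7} \approx 17423.0$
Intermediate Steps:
$J{\left(z,t \right)} = z \left(6 + z\right)$ ($J{\left(z,t \right)} = \left(6 + z\right) z = z \left(6 + z\right)$)
$C{\left(n,g \right)} = \frac{-9 + n}{-8 + g + 9 n}$ ($C{\left(n,g \right)} = \frac{-9 + n}{g + \left(-8 + 9 n\right)} = \frac{-9 + n}{-8 + g + 9 n}$)
$C{\left(\sqrt{5 + 4},J{\left(-1,3 \right)} \right)} - -17423 = \frac{-9 + \sqrt{5 + 4}}{-8 - \left(6 - 1\right) + 9 \sqrt{5 + 4}} - -17423 = \frac{-9 + \sqrt{9}}{-8 - 5 + 9 \sqrt{9}} + 17423 = \frac{-9 + 3}{-8 - 5 + 9 \cdot 3} + 17423 = \frac{1}{-8 - 5 + 27} \left(-6\right) + 17423 = \frac{1}{14} \left(-6\right) + 17423 = - \frac{3}{7} + 17423 = \frac{121958}{7}$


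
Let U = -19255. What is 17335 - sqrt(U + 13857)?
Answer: 17335 - I*sqrt(5398) ≈ 17335.0 - 73.471*I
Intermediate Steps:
17335 - sqrt(U + 13857) = 17335 - sqrt(-19255 + 13857) = 17335 - sqrt(-5398) = 17335 - I*sqrt(5398)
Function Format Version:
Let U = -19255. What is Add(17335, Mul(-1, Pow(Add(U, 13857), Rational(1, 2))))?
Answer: Add(17335, Mul(-1, I, Pow(5398, Rational(1, 2)))) ≈ Add(17335., Mul(-73.471, I))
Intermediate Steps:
Add(17335, Mul(-1, Pow(Add(U, 13857), Rational(1, 2)))) = Add(17335, Mul(-1, Pow(Add(-19255, 13857), Rational(1, 2)))) = Add(17335, Mul(-1, Pow(-5398, Rational(1, 2)))) = Add(17335, Mul(-1, Mul(I, Pow(5398, Rational(1, 2))))) = Add(17335, Mul(-1, I, Pow(5398, Rational(1, 2))))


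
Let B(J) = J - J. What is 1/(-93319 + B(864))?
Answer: -1/93319 ≈ -1.0716e-5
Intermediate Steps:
B(J) = 0
1/(-93319 + B(864)) = 1/(-93319 + 0) = 1/(-93319) = -1/93319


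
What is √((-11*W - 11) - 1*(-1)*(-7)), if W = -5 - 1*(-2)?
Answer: √15 ≈ 3.8730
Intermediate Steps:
W = -3 (W = -5 + 2 = -3)
√((-11*W - 11) - 1*(-1)*(-7)) = √((-11*(-3) - 11) - 1*(-1)*(-7)) = √((33 - 11) + 1*(-7)) = √(22 - 7) = √15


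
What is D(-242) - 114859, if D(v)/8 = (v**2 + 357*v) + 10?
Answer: -337419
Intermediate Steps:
D(v) = 80 + 8*v**2 + 2856*v (D(v) = 8*((v**2 + 357*v) + 10) = 8*(10 + v**2 + 357*v) = 80 + 8*v**2 + 2856*v)
D(-242) - 114859 = (80 + 8*(-242)**2 + 2856*(-242)) - 114859 = (80 + 8*58564 - 691152) - 114859 = (80 + 468512 - 691152) - 114859 = -222560 - 114859 = -337419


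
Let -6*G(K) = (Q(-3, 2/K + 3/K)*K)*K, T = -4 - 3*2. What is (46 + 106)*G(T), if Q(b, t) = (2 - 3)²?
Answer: -7600/3 ≈ -2533.3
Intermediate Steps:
Q(b, t) = 1 (Q(b, t) = (-1)² = 1)
T = -10 (T = -4 - 6 = -10)
G(K) = -K²/6 (G(K) = -1*K*K/6 = -K*K/6 = -K²/6)
(46 + 106)*G(T) = (46 + 106)*(-⅙*(-10)²) = 152*(-⅙*100) = 152*(-50/3) = -7600/3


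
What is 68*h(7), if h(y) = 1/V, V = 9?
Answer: 68/9 ≈ 7.5556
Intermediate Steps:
h(y) = ⅑ (h(y) = 1/9 = ⅑)
68*h(7) = 68*(⅑) = 68/9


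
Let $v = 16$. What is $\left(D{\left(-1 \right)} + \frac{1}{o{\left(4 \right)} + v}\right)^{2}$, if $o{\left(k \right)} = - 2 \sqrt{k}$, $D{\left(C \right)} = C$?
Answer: $\frac{121}{144} \approx 0.84028$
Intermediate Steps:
$\left(D{\left(-1 \right)} + \frac{1}{o{\left(4 \right)} + v}\right)^{2} = \left(-1 + \frac{1}{- 2 \sqrt{4} + 16}\right)^{2} = \left(-1 + \frac{1}{\left(-2\right) 2 + 16}\right)^{2} = \left(-1 + \frac{1}{-4 + 16}\right)^{2} = \left(-1 + \frac{1}{12}\right)^{2} = \left(- \frac{11}{12}\right)^{2} = \frac{121}{144}$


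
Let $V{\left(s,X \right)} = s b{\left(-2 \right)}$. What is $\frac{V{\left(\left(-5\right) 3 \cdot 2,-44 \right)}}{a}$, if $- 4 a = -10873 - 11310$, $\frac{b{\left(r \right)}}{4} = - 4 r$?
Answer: $- \frac{3840}{22183} \approx -0.17311$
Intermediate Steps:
$b{\left(r \right)} = - 16 r$ ($b{\left(r \right)} = 4 \left(- 4 r\right) = - 16 r$)
$V{\left(s,X \right)} = 32 s$ ($V{\left(s,X \right)} = s \left(\left(-16\right) \left(-2\right)\right) = s 32 = 32 s$)
$a = \frac{22183}{4}$ ($a = - \frac{-10873 - 11310}{4} = \left(- \frac{1}{4}\right) \left(-22183\right) = \frac{22183}{4} \approx 5545.8$)
$\frac{V{\left(\left(-5\right) 3 \cdot 2,-44 \right)}}{a} = \frac{32 \left(-5\right) 3 \cdot 2}{\frac{22183}{4}} = 32 \left(\left(-15\right) 2\right) \frac{4}{22183} = 32 \left(-30\right) \frac{4}{22183} = \left(-960\right) \frac{4}{22183} = - \frac{3840}{22183}$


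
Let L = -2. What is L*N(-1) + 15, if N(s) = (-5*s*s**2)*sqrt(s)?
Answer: 15 - 10*I ≈ 15.0 - 10.0*I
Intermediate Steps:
N(s) = -5*s**(7/2) (N(s) = (-5*s**3)*sqrt(s) = -5*s**(7/2))
L*N(-1) + 15 = -(-10)*(-1)**(7/2) + 15 = -(-10)*(-I) + 15 = -10*I + 15 = 15 - 10*I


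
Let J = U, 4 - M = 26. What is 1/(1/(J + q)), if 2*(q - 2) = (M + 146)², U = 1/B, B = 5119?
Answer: 39365111/5119 ≈ 7690.0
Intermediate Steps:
M = -22 (M = 4 - 1*26 = 4 - 26 = -22)
U = 1/5119 ≈ 0.00019535
J = 1/5119 ≈ 0.00019535
q = 7690 (q = 2 + (-22 + 146)²/2 = 2 + (½)*124² = 2 + (½)*15376 = 2 + 7688 = 7690)
1/(1/(J + q)) = 1/(1/(1/5119 + 7690)) = 1/(1/(39365111/5119)) = 1/(5119/39365111) = 39365111/5119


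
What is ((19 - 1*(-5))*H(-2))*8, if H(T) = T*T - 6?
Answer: -384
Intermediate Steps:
H(T) = -6 + T² (H(T) = T² - 6 = -6 + T²)
((19 - 1*(-5))*H(-2))*8 = ((19 - 1*(-5))*(-6 + (-2)²))*8 = ((19 + 5)*(-6 + 4))*8 = (24*(-2))*8 = -48*8 = -384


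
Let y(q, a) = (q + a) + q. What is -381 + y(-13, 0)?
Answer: -407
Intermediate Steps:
y(q, a) = a + 2*q (y(q, a) = (a + q) + q = a + 2*q)
-381 + y(-13, 0) = -381 + (0 + 2*(-13)) = -381 + (0 - 26) = -381 - 26 = -407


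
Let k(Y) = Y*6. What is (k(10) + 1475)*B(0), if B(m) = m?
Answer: 0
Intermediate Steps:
k(Y) = 6*Y
(k(10) + 1475)*B(0) = (6*10 + 1475)*0 = (60 + 1475)*0 = 1535*0 = 0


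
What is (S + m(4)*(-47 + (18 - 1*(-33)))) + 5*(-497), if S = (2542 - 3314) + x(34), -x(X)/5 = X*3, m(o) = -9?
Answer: -3803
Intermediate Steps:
x(X) = -15*X (x(X) = -5*X*3 = -15*X)
S = -1282 (S = (2542 - 3314) - 15*34 = -772 - 510 = -1282)
(S + m(4)*(-47 + (18 - 1*(-33)))) + 5*(-497) = (-1282 - 9*(-47 + (18 - 1*(-33)))) + 5*(-497) = (-1282 - 9*(-47 + (18 + 33))) - 2485 = (-1282 - 9*(-47 + 51)) - 2485 = (-1282 - 9*4) - 2485 = (-1282 - 36) - 2485 = -1318 - 2485 = -3803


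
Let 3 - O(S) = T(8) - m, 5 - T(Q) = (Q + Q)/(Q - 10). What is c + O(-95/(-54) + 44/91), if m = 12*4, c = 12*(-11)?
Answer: -94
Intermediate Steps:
c = -132
T(Q) = 5 - 2*Q/(-10 + Q) (T(Q) = 5 - (Q + Q)/(Q - 10) = 5 - 2*Q/(-10 + Q))
m = 48
O(S) = 38 (O(S) = 3 - ((-50 + 3*8)/(-10 + 8) - 1*48) = 3 - ((-50 + 24)/(-2) - 48) = 3 - (-½*(-26) - 48) = 3 - (13 - 48) = 3 - 1*(-35) = 3 + 35 = 38)
c + O(-95/(-54) + 44/91) = -132 + 38 = -94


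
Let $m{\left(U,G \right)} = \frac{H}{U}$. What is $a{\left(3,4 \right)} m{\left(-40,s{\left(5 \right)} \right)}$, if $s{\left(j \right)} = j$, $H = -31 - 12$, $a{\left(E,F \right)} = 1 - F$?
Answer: $- \frac{129}{40} \approx -3.225$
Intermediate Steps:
$H = -43$ ($H = -31 - 12 = -43$)
$m{\left(U,G \right)} = - \frac{43}{U}$
$a{\left(3,4 \right)} m{\left(-40,s{\left(5 \right)} \right)} = \left(1 - 4\right) \left(- \frac{43}{-40}\right) = \left(1 - 4\right) \left(\left(-43\right) \left(- \frac{1}{40}\right)\right) = \left(-3\right) \frac{43}{40} = - \frac{129}{40}$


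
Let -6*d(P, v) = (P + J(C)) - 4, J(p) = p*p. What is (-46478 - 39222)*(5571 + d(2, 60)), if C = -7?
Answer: -1430290150/3 ≈ -4.7676e+8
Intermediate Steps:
J(p) = p**2
d(P, v) = -15/2 - P/6 (d(P, v) = -((P + (-7)**2) - 4)/6 = -((P + 49) - 4)/6 = -((49 + P) - 4)/6 = -(45 + P)/6 = -15/2 - P/6)
(-46478 - 39222)*(5571 + d(2, 60)) = (-46478 - 39222)*(5571 + (-15/2 - 1/6*2)) = -85700*(5571 + (-15/2 - 1/3)) = -85700*(5571 - 47/6) = -85700*33379/6 = -1430290150/3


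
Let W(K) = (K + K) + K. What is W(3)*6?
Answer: 54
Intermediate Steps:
W(K) = 3*K (W(K) = 2*K + K = 3*K)
W(3)*6 = (3*3)*6 = 9*6 = 54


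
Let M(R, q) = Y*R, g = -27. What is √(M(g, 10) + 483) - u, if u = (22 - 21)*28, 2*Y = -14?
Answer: -28 + 4*√42 ≈ -2.0770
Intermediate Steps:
Y = -7 (Y = (½)*(-14) = -7)
u = 28 (u = 1*28 = 28)
M(R, q) = -7*R
√(M(g, 10) + 483) - u = √(-7*(-27) + 483) - 1*28 = √(189 + 483) - 28 = √672 - 28 = 4*√42 - 28 = -28 + 4*√42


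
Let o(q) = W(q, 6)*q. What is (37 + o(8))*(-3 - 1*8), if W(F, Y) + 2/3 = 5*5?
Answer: -7645/3 ≈ -2548.3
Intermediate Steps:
W(F, Y) = 73/3 (W(F, Y) = -2/3 + 5*5 = -2/3 + 25 = 73/3)
o(q) = 73*q/3
(37 + o(8))*(-3 - 1*8) = (37 + (73/3)*8)*(-3 - 1*8) = (37 + 584/3)*(-3 - 8) = (695/3)*(-11) = -7645/3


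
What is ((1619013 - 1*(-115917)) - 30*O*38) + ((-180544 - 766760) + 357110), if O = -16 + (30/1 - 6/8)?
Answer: 1129631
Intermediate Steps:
O = 53/4 (O = -16 + (30*1 - 6*1/8) = -16 + (30 - 3/4) = -16 + 117/4 = 53/4 ≈ 13.250)
((1619013 - 1*(-115917)) - 30*O*38) + ((-180544 - 766760) + 357110) = ((1619013 - 1*(-115917)) - 30*53/4*38) + ((-180544 - 766760) + 357110) = ((1619013 + 115917) - 795/2*38) + (-947304 + 357110) = (1734930 - 15105) - 590194 = 1719825 - 590194 = 1129631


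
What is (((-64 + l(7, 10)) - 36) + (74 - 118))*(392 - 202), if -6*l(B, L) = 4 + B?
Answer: -83125/3 ≈ -27708.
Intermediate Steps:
l(B, L) = -2/3 - B/6 (l(B, L) = -(4 + B)/6 = -2/3 - B/6)
(((-64 + l(7, 10)) - 36) + (74 - 118))*(392 - 202) = (((-64 + (-2/3 - 1/6*7)) - 36) + (74 - 118))*(392 - 202) = (((-64 + (-2/3 - 7/6)) - 36) - 44)*190 = (((-64 - 11/6) - 36) - 44)*190 = ((-395/6 - 36) - 44)*190 = (-611/6 - 44)*190 = -875/6*190 = -83125/3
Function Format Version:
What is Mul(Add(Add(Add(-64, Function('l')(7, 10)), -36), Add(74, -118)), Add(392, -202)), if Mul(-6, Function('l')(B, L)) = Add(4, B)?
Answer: Rational(-83125, 3) ≈ -27708.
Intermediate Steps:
Function('l')(B, L) = Add(Rational(-2, 3), Mul(Rational(-1, 6), B)) (Function('l')(B, L) = Mul(Rational(-1, 6), Add(4, B)) = Add(Rational(-2, 3), Mul(Rational(-1, 6), B)))
Mul(Add(Add(Add(-64, Function('l')(7, 10)), -36), Add(74, -118)), Add(392, -202)) = Mul(Add(Add(Add(-64, Add(Rational(-2, 3), Mul(Rational(-1, 6), 7))), -36), Add(74, -118)), Add(392, -202)) = Mul(Add(Add(Add(-64, Add(Rational(-2, 3), Rational(-7, 6))), -36), -44), 190) = Mul(Add(Add(Add(-64, Rational(-11, 6)), -36), -44), 190) = Mul(Add(Add(Rational(-395, 6), -36), -44), 190) = Mul(Add(Rational(-611, 6), -44), 190) = Mul(Rational(-875, 6), 190) = Rational(-83125, 3)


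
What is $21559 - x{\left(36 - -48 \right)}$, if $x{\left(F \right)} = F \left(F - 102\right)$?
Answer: $23071$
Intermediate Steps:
$x{\left(F \right)} = F \left(-102 + F\right)$
$21559 - x{\left(36 - -48 \right)} = 21559 - \left(36 - -48\right) \left(-102 + \left(36 - -48\right)\right) = 21559 - \left(36 + 48\right) \left(-102 + \left(36 + 48\right)\right) = 21559 - 84 \left(-102 + 84\right) = 21559 - 84 \left(-18\right) = 21559 - -1512 = 21559 + 1512 = 23071$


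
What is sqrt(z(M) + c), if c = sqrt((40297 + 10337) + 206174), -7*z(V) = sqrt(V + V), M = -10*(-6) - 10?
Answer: sqrt(-70 + 98*sqrt(64202))/7 ≈ 22.480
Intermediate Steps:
M = 50 (M = 60 - 10 = 50)
z(V) = -sqrt(2)*sqrt(V)/7 (z(V) = -sqrt(V + V)/7 = -sqrt(2)*sqrt(V)/7)
c = 2*sqrt(64202) (c = sqrt(50634 + 206174) = sqrt(256808) = 2*sqrt(64202) ≈ 506.76)
sqrt(z(M) + c) = sqrt(-sqrt(2)*sqrt(50)/7 + 2*sqrt(64202)) = sqrt(-sqrt(2)*5*sqrt(2)/7 + 2*sqrt(64202)) = sqrt(-10/7 + 2*sqrt(64202))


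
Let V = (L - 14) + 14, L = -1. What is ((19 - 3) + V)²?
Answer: 225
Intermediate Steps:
V = -1 (V = (-1 - 14) + 14 = -15 + 14 = -1)
((19 - 3) + V)² = ((19 - 3) - 1)² = (16 - 1)² = 15² = 225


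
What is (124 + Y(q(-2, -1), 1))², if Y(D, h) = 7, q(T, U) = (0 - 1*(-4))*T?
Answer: 17161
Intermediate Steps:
q(T, U) = 4*T (q(T, U) = (0 + 4)*T = 4*T)
(124 + Y(q(-2, -1), 1))² = (124 + 7)² = 131² = 17161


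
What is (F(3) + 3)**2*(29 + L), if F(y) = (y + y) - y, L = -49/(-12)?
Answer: 1191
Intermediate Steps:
L = 49/12 (L = -49*(-1/12) = 49/12 ≈ 4.0833)
F(y) = y (F(y) = 2*y - y = y)
(F(3) + 3)**2*(29 + L) = (3 + 3)**2*(29 + 49/12) = 6**2*(397/12) = 36*(397/12) = 1191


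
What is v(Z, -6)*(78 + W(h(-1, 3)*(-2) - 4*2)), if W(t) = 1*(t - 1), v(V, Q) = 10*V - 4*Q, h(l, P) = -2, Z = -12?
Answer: -7008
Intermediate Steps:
v(V, Q) = -4*Q + 10*V
W(t) = -1 + t (W(t) = 1*(-1 + t) = -1 + t)
v(Z, -6)*(78 + W(h(-1, 3)*(-2) - 4*2)) = (-4*(-6) + 10*(-12))*(78 + (-1 + (-2*(-2) - 4*2))) = (24 - 120)*(78 + (-1 + (4 - 8))) = -96*(78 + (-1 - 4)) = -96*(78 - 5) = -96*73 = -7008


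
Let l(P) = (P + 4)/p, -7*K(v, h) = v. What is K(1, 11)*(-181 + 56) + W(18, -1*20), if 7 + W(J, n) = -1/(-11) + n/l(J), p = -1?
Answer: 83/7 ≈ 11.857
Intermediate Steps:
K(v, h) = -v/7
l(P) = -4 - P (l(P) = (P + 4)/(-1) = (4 + P)*(-1) = -4 - P)
W(J, n) = -76/11 + n/(-4 - J) (W(J, n) = -7 + (-1/(-11) + n/(-4 - J)) = -7 + (-1*(-1/11) + n/(-4 - J)) = -7 + (1/11 + n/(-4 - J)) = -76/11 + n/(-4 - J))
K(1, 11)*(-181 + 56) + W(18, -1*20) = (-⅐*1)*(-181 + 56) + (304 + 11*(-1*20) + 76*18)/(11*(-4 - 1*18)) = -⅐*(-125) + (304 + 11*(-20) + 1368)/(11*(-4 - 18)) = 125/7 + (1/11)*(304 - 220 + 1368)/(-22) = 125/7 + (1/11)*(-1/22)*1452 = 125/7 - 6 = 83/7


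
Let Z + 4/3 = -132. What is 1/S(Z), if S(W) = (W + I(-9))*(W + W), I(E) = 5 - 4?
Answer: 9/317600 ≈ 2.8338e-5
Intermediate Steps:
I(E) = 1
Z = -400/3 (Z = -4/3 - 132 = -400/3 ≈ -133.33)
S(W) = 2*W*(1 + W) (S(W) = (W + 1)*(W + W) = (1 + W)*(2*W) = 2*W*(1 + W))
1/S(Z) = 1/(2*(-400/3)*(1 - 400/3)) = 1/(2*(-400/3)*(-397/3)) = 1/(317600/9) = 9/317600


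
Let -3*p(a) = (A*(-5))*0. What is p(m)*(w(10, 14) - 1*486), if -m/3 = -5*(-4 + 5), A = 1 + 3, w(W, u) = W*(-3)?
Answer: 0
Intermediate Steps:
w(W, u) = -3*W
A = 4
m = 15 (m = -(-15)*(-4 + 5) = -(-15) = -3*(-5) = 15)
p(a) = 0 (p(a) = -4*(-5)*0/3 = -(-20)*0/3 = -⅓*0 = 0)
p(m)*(w(10, 14) - 1*486) = 0*(-3*10 - 1*486) = 0*(-30 - 486) = 0*(-516) = 0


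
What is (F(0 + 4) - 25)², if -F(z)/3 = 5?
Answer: 1600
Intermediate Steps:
F(z) = -15 (F(z) = -3*5 = -15)
(F(0 + 4) - 25)² = (-15 - 25)² = (-40)² = 1600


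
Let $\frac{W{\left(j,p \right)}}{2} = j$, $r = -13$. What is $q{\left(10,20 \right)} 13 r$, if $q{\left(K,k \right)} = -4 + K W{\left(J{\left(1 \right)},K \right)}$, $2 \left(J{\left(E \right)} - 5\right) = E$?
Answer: $-17914$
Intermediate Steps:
$J{\left(E \right)} = 5 + \frac{E}{2}$
$W{\left(j,p \right)} = 2 j$
$q{\left(K,k \right)} = -4 + 11 K$ ($q{\left(K,k \right)} = -4 + K 2 \left(5 + \frac{1}{2} \cdot 1\right) = -4 + K 2 \left(5 + \frac{1}{2}\right) = -4 + K 2 \cdot \frac{11}{2} = -4 + K 11 = -4 + 11 K$)
$q{\left(10,20 \right)} 13 r = \left(-4 + 11 \cdot 10\right) 13 \left(-13\right) = \left(-4 + 110\right) \left(-169\right) = 106 \left(-169\right) = -17914$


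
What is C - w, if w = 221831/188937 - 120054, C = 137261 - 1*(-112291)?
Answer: 69832026991/188937 ≈ 3.6961e+5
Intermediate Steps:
C = 249552 (C = 137261 + 112291 = 249552)
w = -22682420767/188937 (w = 221831*(1/188937) - 120054 = 221831/188937 - 120054 = -22682420767/188937 ≈ -1.2005e+5)
C - w = 249552 - 1*(-22682420767/188937) = 249552 + 22682420767/188937 = 69832026991/188937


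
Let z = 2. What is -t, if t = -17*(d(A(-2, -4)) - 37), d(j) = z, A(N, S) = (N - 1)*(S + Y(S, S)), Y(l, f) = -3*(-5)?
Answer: -595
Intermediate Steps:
Y(l, f) = 15
A(N, S) = (-1 + N)*(15 + S) (A(N, S) = (N - 1)*(S + 15) = (-1 + N)*(15 + S))
d(j) = 2
t = 595 (t = -17*(2 - 37) = -17*(-35) = 595)
-t = -1*595 = -595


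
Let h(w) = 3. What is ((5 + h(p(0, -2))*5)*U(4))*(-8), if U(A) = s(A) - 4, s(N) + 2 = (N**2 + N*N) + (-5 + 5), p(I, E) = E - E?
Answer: -4160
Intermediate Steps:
p(I, E) = 0
s(N) = -2 + 2*N**2 (s(N) = -2 + ((N**2 + N*N) + (-5 + 5)) = -2 + ((N**2 + N**2) + 0) = -2 + (2*N**2 + 0) = -2 + 2*N**2)
U(A) = -6 + 2*A**2 (U(A) = (-2 + 2*A**2) - 4 = -6 + 2*A**2)
((5 + h(p(0, -2))*5)*U(4))*(-8) = ((5 + 3*5)*(-6 + 2*4**2))*(-8) = ((5 + 15)*(-6 + 2*16))*(-8) = (20*(-6 + 32))*(-8) = (20*26)*(-8) = 520*(-8) = -4160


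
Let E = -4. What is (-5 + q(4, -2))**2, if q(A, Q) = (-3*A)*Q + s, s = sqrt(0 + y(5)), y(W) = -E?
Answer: 441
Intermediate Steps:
y(W) = 4 (y(W) = -1*(-4) = 4)
s = 2 (s = sqrt(0 + 4) = sqrt(4) = 2)
q(A, Q) = 2 - 3*A*Q (q(A, Q) = (-3*A)*Q + 2 = -3*A*Q + 2 = 2 - 3*A*Q)
(-5 + q(4, -2))**2 = (-5 + (2 - 3*4*(-2)))**2 = (-5 + (2 + 24))**2 = (-5 + 26)**2 = 21**2 = 441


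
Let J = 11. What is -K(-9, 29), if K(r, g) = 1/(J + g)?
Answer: -1/40 ≈ -0.025000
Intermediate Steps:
K(r, g) = 1/(11 + g)
-K(-9, 29) = -1/(11 + 29) = -1/40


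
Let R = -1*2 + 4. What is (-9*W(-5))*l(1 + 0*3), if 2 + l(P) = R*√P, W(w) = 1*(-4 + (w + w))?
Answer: 0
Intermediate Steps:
R = 2 (R = -2 + 4 = 2)
W(w) = -4 + 2*w (W(w) = 1*(-4 + 2*w) = -4 + 2*w)
l(P) = -2 + 2*√P
(-9*W(-5))*l(1 + 0*3) = (-9*(-4 + 2*(-5)))*(-2 + 2*√(1 + 0*3)) = (-9*(-4 - 10))*(-2 + 2*√(1 + 0)) = (-9*(-14))*(-2 + 2*√1) = 126*(-2 + 2*1) = 126*(-2 + 2) = 126*0 = 0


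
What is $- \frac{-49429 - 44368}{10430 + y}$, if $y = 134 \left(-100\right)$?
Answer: $- \frac{8527}{270} \approx -31.581$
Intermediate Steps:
$y = -13400$
$- \frac{-49429 - 44368}{10430 + y} = - \frac{-49429 - 44368}{10430 - 13400} = - \frac{-93797}{-2970} = - \frac{\left(-93797\right) \left(-1\right)}{2970} = \left(-1\right) \frac{8527}{270} = - \frac{8527}{270}$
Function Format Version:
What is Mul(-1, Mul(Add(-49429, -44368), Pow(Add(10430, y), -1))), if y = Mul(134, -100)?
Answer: Rational(-8527, 270) ≈ -31.581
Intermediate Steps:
y = -13400
Mul(-1, Mul(Add(-49429, -44368), Pow(Add(10430, y), -1))) = Mul(-1, Mul(Add(-49429, -44368), Pow(Add(10430, -13400), -1))) = Mul(-1, Mul(-93797, Pow(-2970, -1))) = Mul(-1, Mul(-93797, Rational(-1, 2970))) = Mul(-1, Rational(8527, 270)) = Rational(-8527, 270)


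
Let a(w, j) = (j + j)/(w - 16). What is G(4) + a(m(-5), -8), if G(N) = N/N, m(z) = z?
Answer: 37/21 ≈ 1.7619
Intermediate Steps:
G(N) = 1
a(w, j) = 2*j/(-16 + w) (a(w, j) = (2*j)/(-16 + w) = 2*j/(-16 + w))
G(4) + a(m(-5), -8) = 1 + 2*(-8)/(-16 - 5) = 1 + 2*(-8)/(-21) = 1 + 2*(-8)*(-1/21) = 1 + 16/21 = 37/21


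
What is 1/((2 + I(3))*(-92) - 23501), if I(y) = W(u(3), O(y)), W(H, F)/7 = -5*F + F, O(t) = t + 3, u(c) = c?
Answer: -1/8229 ≈ -0.00012152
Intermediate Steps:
O(t) = 3 + t
W(H, F) = -28*F (W(H, F) = 7*(-5*F + F) = 7*(-4*F) = -28*F)
I(y) = -84 - 28*y (I(y) = -28*(3 + y) = -84 - 28*y)
1/((2 + I(3))*(-92) - 23501) = 1/((2 + (-84 - 28*3))*(-92) - 23501) = 1/((2 + (-84 - 84))*(-92) - 23501) = 1/((2 - 168)*(-92) - 23501) = 1/(-166*(-92) - 23501) = 1/(15272 - 23501) = 1/(-8229) = -1/8229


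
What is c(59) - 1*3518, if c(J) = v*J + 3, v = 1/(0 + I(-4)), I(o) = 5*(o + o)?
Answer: -140659/40 ≈ -3516.5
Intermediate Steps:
I(o) = 10*o (I(o) = 5*(2*o) = 10*o)
v = -1/40 (v = 1/(0 + 10*(-4)) = 1/(0 - 40) = 1/(-40) = -1/40 ≈ -0.025000)
c(J) = 3 - J/40 (c(J) = -J/40 + 3 = 3 - J/40)
c(59) - 1*3518 = (3 - 1/40*59) - 1*3518 = (3 - 59/40) - 3518 = 61/40 - 3518 = -140659/40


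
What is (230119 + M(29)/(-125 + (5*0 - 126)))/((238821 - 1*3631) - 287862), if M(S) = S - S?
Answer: -230119/52672 ≈ -4.3689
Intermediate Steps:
M(S) = 0
(230119 + M(29)/(-125 + (5*0 - 126)))/((238821 - 1*3631) - 287862) = (230119 + 0/(-125 + (5*0 - 126)))/((238821 - 1*3631) - 287862) = (230119 + 0/(-125 + (0 - 126)))/((238821 - 3631) - 287862) = (230119 + 0/(-125 - 126))/(235190 - 287862) = (230119 + 0/(-251))/(-52672) = (230119 - 1/251*0)*(-1/52672) = (230119 + 0)*(-1/52672) = 230119*(-1/52672) = -230119/52672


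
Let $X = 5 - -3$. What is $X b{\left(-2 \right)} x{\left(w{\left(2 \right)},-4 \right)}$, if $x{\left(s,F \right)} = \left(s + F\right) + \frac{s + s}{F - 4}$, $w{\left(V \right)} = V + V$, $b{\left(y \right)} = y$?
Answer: $16$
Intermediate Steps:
$X = 8$ ($X = 5 + 3 = 8$)
$w{\left(V \right)} = 2 V$
$x{\left(s,F \right)} = F + s + \frac{2 s}{-4 + F}$ ($x{\left(s,F \right)} = \left(F + s\right) + \frac{2 s}{-4 + F} = F + s + \frac{2 s}{-4 + F}$)
$X b{\left(-2 \right)} x{\left(w{\left(2 \right)},-4 \right)} = 8 \left(-2\right) \frac{\left(-4\right)^{2} - -16 - 2 \cdot 2 \cdot 2 - 4 \cdot 2 \cdot 2}{-4 - 4} = - 16 \frac{16 + 16 - 8 - 16}{-8} = - 16 \left(- \frac{16 + 16 - 8 - 16}{8}\right) = - 16 \left(\left(- \frac{1}{8}\right) 8\right) = \left(-16\right) \left(-1\right) = 16$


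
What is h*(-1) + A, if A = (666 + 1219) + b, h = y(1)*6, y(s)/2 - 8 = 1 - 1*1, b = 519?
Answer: 2308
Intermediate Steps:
y(s) = 16 (y(s) = 16 + 2*(1 - 1*1) = 16 + 2*(1 - 1) = 16 + 2*0 = 16 + 0 = 16)
h = 96 (h = 16*6 = 96)
A = 2404 (A = (666 + 1219) + 519 = 1885 + 519 = 2404)
h*(-1) + A = 96*(-1) + 2404 = -96 + 2404 = 2308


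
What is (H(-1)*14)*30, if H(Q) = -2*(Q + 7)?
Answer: -5040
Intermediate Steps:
H(Q) = -14 - 2*Q (H(Q) = -2*(7 + Q) = -14 - 2*Q)
(H(-1)*14)*30 = ((-14 - 2*(-1))*14)*30 = ((-14 + 2)*14)*30 = -12*14*30 = -168*30 = -5040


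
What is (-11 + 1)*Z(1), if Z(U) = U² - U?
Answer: 0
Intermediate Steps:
(-11 + 1)*Z(1) = (-11 + 1)*(1*(-1 + 1)) = -10*0 = 0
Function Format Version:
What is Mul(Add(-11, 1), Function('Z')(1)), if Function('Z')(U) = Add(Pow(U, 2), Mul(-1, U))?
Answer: 0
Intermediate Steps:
Mul(Add(-11, 1), Function('Z')(1)) = Mul(Add(-11, 1), Mul(1, Add(-1, 1))) = Mul(-10, Mul(1, 0)) = Mul(-10, 0) = 0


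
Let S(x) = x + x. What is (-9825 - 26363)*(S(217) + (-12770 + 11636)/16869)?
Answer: -88298864752/5623 ≈ -1.5703e+7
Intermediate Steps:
S(x) = 2*x
(-9825 - 26363)*(S(217) + (-12770 + 11636)/16869) = (-9825 - 26363)*(2*217 + (-12770 + 11636)/16869) = -36188*(434 - 1134*1/16869) = -36188*(434 - 378/5623) = -36188*2440004/5623 = -88298864752/5623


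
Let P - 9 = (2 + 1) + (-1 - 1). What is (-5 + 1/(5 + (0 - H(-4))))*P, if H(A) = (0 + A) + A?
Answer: -640/13 ≈ -49.231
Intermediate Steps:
H(A) = 2*A (H(A) = A + A = 2*A)
P = 10 (P = 9 + ((2 + 1) + (-1 - 1)) = 9 + (3 - 2) = 9 + 1 = 10)
(-5 + 1/(5 + (0 - H(-4))))*P = (-5 + 1/(5 + (0 - 2*(-4))))*10 = (-5 + 1/(5 + (0 - 1*(-8))))*10 = (-5 + 1/(5 + (0 + 8)))*10 = (-5 + 1/(5 + 8))*10 = (-5 + 1/13)*10 = -64/13*10 = -640/13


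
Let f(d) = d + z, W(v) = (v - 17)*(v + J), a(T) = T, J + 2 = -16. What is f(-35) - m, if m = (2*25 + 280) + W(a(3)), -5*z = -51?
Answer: -2824/5 ≈ -564.80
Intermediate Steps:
J = -18 (J = -2 - 16 = -18)
W(v) = (-18 + v)*(-17 + v) (W(v) = (v - 17)*(v - 18) = (-17 + v)*(-18 + v) = (-18 + v)*(-17 + v))
z = 51/5 (z = -⅕*(-51) = 51/5 ≈ 10.200)
m = 540 (m = (2*25 + 280) + (306 + 3² - 35*3) = (50 + 280) + (306 + 9 - 105) = 330 + 210 = 540)
f(d) = 51/5 + d (f(d) = d + 51/5 = 51/5 + d)
f(-35) - m = (51/5 - 35) - 1*540 = -124/5 - 540 = -2824/5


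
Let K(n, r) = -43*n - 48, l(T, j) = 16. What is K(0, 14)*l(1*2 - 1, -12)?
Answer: -768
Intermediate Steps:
K(n, r) = -48 - 43*n
K(0, 14)*l(1*2 - 1, -12) = (-48 - 43*0)*16 = (-48 + 0)*16 = -48*16 = -768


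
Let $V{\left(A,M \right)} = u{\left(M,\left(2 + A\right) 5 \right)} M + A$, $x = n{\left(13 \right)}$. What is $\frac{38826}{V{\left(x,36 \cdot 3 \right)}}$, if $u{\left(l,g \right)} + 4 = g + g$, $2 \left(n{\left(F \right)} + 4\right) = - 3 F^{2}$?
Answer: $- \frac{77652}{553259} \approx -0.14035$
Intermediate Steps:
$n{\left(F \right)} = -4 - \frac{3 F^{2}}{2}$ ($n{\left(F \right)} = -4 + \frac{\left(-3\right) F^{2}}{2} = -4 - \frac{3 F^{2}}{2}$)
$x = - \frac{515}{2}$ ($x = -4 - \frac{3 \cdot 13^{2}}{2} = -4 - \frac{507}{2} = - \frac{515}{2} \approx -257.5$)
$u{\left(l,g \right)} = -4 + 2 g$ ($u{\left(l,g \right)} = -4 + \left(g + g\right) = -4 + 2 g$)
$V{\left(A,M \right)} = A + M \left(16 + 10 A\right)$ ($V{\left(A,M \right)} = \left(-4 + 2 \left(2 + A\right) 5\right) M + A = \left(-4 + 2 \left(10 + 5 A\right)\right) M + A = \left(-4 + \left(20 + 10 A\right)\right) M + A = \left(16 + 10 A\right) M + A = M \left(16 + 10 A\right) + A = A + M \left(16 + 10 A\right)$)
$\frac{38826}{V{\left(x,36 \cdot 3 \right)}} = \frac{38826}{- \frac{515}{2} + 2 \cdot 36 \cdot 3 \left(8 + 5 \left(- \frac{515}{2}\right)\right)} = \frac{38826}{- \frac{515}{2} + 2 \cdot 108 \left(8 - \frac{2575}{2}\right)} = \frac{38826}{- \frac{515}{2} + 2 \cdot 108 \left(- \frac{2559}{2}\right)} = \frac{38826}{- \frac{515}{2} - 276372} = \frac{38826}{- \frac{553259}{2}} = 38826 \left(- \frac{2}{553259}\right) = - \frac{77652}{553259}$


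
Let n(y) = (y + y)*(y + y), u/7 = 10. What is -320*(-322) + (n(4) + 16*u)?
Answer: 104224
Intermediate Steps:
u = 70 (u = 7*10 = 70)
n(y) = 4*y² (n(y) = (2*y)*(2*y) = 4*y²)
-320*(-322) + (n(4) + 16*u) = -320*(-322) + (4*4² + 16*70) = 103040 + (4*16 + 1120) = 103040 + (64 + 1120) = 103040 + 1184 = 104224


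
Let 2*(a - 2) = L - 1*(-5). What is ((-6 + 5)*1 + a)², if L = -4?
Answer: 9/4 ≈ 2.2500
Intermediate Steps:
a = 5/2 (a = 2 + (-4 - 1*(-5))/2 = 2 + (-4 + 5)/2 = 2 + (½)*1 = 2 + ½ = 5/2 ≈ 2.5000)
((-6 + 5)*1 + a)² = ((-6 + 5)*1 + 5/2)² = (-1*1 + 5/2)² = (-1 + 5/2)² = (3/2)² = 9/4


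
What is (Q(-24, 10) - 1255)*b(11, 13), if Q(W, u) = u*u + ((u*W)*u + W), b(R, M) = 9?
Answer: -32211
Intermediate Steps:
Q(W, u) = W + u² + W*u² (Q(W, u) = u² + ((W*u)*u + W) = u² + (W*u² + W) = u² + (W + W*u²) = W + u² + W*u²)
(Q(-24, 10) - 1255)*b(11, 13) = ((-24 + 10² - 24*10²) - 1255)*9 = ((-24 + 100 - 24*100) - 1255)*9 = ((-24 + 100 - 2400) - 1255)*9 = (-2324 - 1255)*9 = -3579*9 = -32211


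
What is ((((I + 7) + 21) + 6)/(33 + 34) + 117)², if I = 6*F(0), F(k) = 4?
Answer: 62362609/4489 ≈ 13892.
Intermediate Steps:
I = 24 (I = 6*4 = 24)
((((I + 7) + 21) + 6)/(33 + 34) + 117)² = ((((24 + 7) + 21) + 6)/(33 + 34) + 117)² = (((31 + 21) + 6)/67 + 117)² = ((52 + 6)*(1/67) + 117)² = (58*(1/67) + 117)² = (58/67 + 117)² = (7897/67)² = 62362609/4489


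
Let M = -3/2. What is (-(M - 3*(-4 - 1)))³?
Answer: -19683/8 ≈ -2460.4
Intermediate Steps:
M = -3/2 (M = -3*½ = -3/2 ≈ -1.5000)
(-(M - 3*(-4 - 1)))³ = (-(-3/2 - 3*(-4 - 1)))³ = (-(-3/2 - 3*(-5)))³ = (-(-3/2 - 1*(-15)))³ = (-(-3/2 + 15))³ = (-1*27/2)³ = (-27/2)³ = -19683/8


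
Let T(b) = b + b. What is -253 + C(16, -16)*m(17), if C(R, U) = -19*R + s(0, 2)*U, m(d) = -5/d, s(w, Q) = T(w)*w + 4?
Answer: -2461/17 ≈ -144.76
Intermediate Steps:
T(b) = 2*b
s(w, Q) = 4 + 2*w² (s(w, Q) = (2*w)*w + 4 = 2*w² + 4 = 4 + 2*w²)
C(R, U) = -19*R + 4*U (C(R, U) = -19*R + (4 + 2*0²)*U = -19*R + (4 + 2*0)*U = -19*R + (4 + 0)*U = -19*R + 4*U)
-253 + C(16, -16)*m(17) = -253 + (-19*16 + 4*(-16))*(-5/17) = -253 + (-304 - 64)*(-5*1/17) = -253 - 368*(-5/17) = -253 + 1840/17 = -2461/17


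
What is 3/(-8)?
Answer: -3/8 ≈ -0.37500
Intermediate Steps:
3/(-8) = 3*(-⅛) = -3/8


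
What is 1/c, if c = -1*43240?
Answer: -1/43240 ≈ -2.3127e-5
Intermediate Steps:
c = -43240
1/c = 1/(-43240) = -1/43240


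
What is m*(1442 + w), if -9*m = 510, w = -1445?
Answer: 170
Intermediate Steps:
m = -170/3 (m = -⅑*510 = -170/3 ≈ -56.667)
m*(1442 + w) = -170*(1442 - 1445)/3 = -170/3*(-3) = 170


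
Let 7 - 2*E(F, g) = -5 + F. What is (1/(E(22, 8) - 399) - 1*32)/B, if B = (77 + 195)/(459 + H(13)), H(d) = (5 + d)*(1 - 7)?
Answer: -4538079/109888 ≈ -41.297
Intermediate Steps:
H(d) = -30 - 6*d (H(d) = (5 + d)*(-6) = -30 - 6*d)
E(F, g) = 6 - F/2 (E(F, g) = 7/2 - (-5 + F)/2 = 7/2 + (5/2 - F/2) = 6 - F/2)
B = 272/351 (B = (77 + 195)/(459 + (-30 - 6*13)) = 272/(459 + (-30 - 78)) = 272/(459 - 108) = 272/351 ≈ 0.77493)
(1/(E(22, 8) - 399) - 1*32)/B = (1/((6 - ½*22) - 399) - 1*32)/(272/351) = (1/((6 - 11) - 399) - 32)*(351/272) = (1/(-5 - 399) - 32)*(351/272) = (1/(-404) - 32)*(351/272) = (-1/404 - 32)*(351/272) = -12929/404*351/272 = -4538079/109888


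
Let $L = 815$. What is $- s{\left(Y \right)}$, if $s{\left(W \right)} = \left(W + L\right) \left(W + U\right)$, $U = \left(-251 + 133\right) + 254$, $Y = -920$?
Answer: $-82320$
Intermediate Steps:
$U = 136$ ($U = -118 + 254 = 136$)
$s{\left(W \right)} = \left(136 + W\right) \left(815 + W\right)$ ($s{\left(W \right)} = \left(W + 815\right) \left(W + 136\right) = \left(815 + W\right) \left(136 + W\right) = \left(136 + W\right) \left(815 + W\right)$)
$- s{\left(Y \right)} = - (110840 + \left(-920\right)^{2} + 951 \left(-920\right)) = - (110840 + 846400 - 874920) = \left(-1\right) 82320 = -82320$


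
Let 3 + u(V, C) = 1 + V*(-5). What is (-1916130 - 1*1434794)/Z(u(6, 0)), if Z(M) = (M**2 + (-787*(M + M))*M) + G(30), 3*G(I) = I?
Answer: 1675462/805371 ≈ 2.0804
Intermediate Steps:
G(I) = I/3
u(V, C) = -2 - 5*V (u(V, C) = -3 + (1 + V*(-5)) = -3 + (1 - 5*V) = -2 - 5*V)
Z(M) = 10 - 1573*M**2 (Z(M) = (M**2 + (-787*(M + M))*M) + (1/3)*30 = (M**2 + (-1574*M)*M) + 10 = (M**2 - 1574*M**2) + 10 = -1573*M**2 + 10 = 10 - 1573*M**2)
(-1916130 - 1*1434794)/Z(u(6, 0)) = (-1916130 - 1*1434794)/(10 - 1573*(-2 - 5*6)**2) = (-1916130 - 1434794)/(10 - 1573*(-2 - 30)**2) = -3350924/(10 - 1573*(-32)**2) = -3350924/(10 - 1573*1024) = -3350924/(10 - 1610752) = -3350924/(-1610742) = -3350924*(-1/1610742) = 1675462/805371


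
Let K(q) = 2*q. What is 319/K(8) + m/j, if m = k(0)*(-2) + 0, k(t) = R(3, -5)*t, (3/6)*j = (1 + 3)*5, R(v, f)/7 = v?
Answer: 319/16 ≈ 19.938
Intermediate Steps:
R(v, f) = 7*v
j = 40 (j = 2*((1 + 3)*5) = 2*(4*5) = 2*20 = 40)
k(t) = 21*t (k(t) = (7*3)*t = 21*t)
m = 0 (m = (21*0)*(-2) + 0 = 0*(-2) + 0 = 0 + 0 = 0)
319/K(8) + m/j = 319/((2*8)) + 0/40 = 319/16 + 0*(1/40) = 319*(1/16) + 0 = 319/16 + 0 = 319/16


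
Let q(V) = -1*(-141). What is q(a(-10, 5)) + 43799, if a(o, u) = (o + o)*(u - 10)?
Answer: 43940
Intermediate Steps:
a(o, u) = 2*o*(-10 + u) (a(o, u) = (2*o)*(-10 + u) = 2*o*(-10 + u))
q(V) = 141
q(a(-10, 5)) + 43799 = 141 + 43799 = 43940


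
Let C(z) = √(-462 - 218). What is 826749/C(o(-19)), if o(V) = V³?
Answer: -826749*I*√170/340 ≈ -31704.0*I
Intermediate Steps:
C(z) = 2*I*√170 (C(z) = √(-680) = 2*I*√170)
826749/C(o(-19)) = 826749/((2*I*√170)) = 826749*(-I*√170/340) = -826749*I*√170/340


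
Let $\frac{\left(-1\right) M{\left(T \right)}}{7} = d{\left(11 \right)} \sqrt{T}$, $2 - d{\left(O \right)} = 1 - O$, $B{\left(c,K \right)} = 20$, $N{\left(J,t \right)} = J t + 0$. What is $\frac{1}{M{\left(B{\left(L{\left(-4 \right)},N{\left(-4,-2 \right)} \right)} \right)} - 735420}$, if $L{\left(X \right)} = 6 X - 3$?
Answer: $- \frac{1751}{1287720084} + \frac{\sqrt{5}}{3219300210} \approx -1.3591 \cdot 10^{-6}$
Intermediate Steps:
$L{\left(X \right)} = -3 + 6 X$
$N{\left(J,t \right)} = J t$
$d{\left(O \right)} = 1 + O$ ($d{\left(O \right)} = 2 - \left(1 - O\right) = 2 + \left(-1 + O\right) = 1 + O$)
$M{\left(T \right)} = - 84 \sqrt{T}$ ($M{\left(T \right)} = - 7 \left(1 + 11\right) \sqrt{T} = - 7 \cdot 12 \sqrt{T} = - 84 \sqrt{T}$)
$\frac{1}{M{\left(B{\left(L{\left(-4 \right)},N{\left(-4,-2 \right)} \right)} \right)} - 735420} = \frac{1}{- 84 \sqrt{20} - 735420} = \frac{1}{- 84 \cdot 2 \sqrt{5} - 735420} = \frac{1}{- 168 \sqrt{5} - 735420} = \frac{1}{-735420 - 168 \sqrt{5}}$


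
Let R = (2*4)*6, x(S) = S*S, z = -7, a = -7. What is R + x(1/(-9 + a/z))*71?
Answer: 3143/64 ≈ 49.109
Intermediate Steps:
x(S) = S²
R = 48 (R = 8*6 = 48)
R + x(1/(-9 + a/z))*71 = 48 + (1/(-9 - 7/(-7)))²*71 = 48 + (1/(-9 - 7*(-⅐)))²*71 = 48 + (1/(-9 + 1))²*71 = 48 + (1/(-8))²*71 = 48 + (-⅛)²*71 = 48 + (1/64)*71 = 48 + 71/64 = 3143/64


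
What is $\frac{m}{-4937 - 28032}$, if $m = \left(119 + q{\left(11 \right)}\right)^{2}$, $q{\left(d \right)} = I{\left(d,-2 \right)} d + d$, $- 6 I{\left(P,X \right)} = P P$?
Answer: $- \frac{303601}{1186884} \approx -0.2558$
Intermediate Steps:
$I{\left(P,X \right)} = - \frac{P^{2}}{6}$ ($I{\left(P,X \right)} = - \frac{P P}{6} = - \frac{P^{2}}{6}$)
$q{\left(d \right)} = d - \frac{d^{3}}{6}$ ($q{\left(d \right)} = - \frac{d^{2}}{6} d + d = - \frac{d^{3}}{6} + d = d - \frac{d^{3}}{6}$)
$m = \frac{303601}{36}$ ($m = \left(119 + \left(11 - \frac{11^{3}}{6}\right)\right)^{2} = \left(119 + \left(11 - \frac{1331}{6}\right)\right)^{2} = \left(119 - \frac{1265}{6}\right)^{2} = \left(- \frac{551}{6}\right)^{2} = \frac{303601}{36} \approx 8433.4$)
$\frac{m}{-4937 - 28032} = \frac{303601}{36 \left(-4937 - 28032\right)} = \frac{303601}{36 \left(-32969\right)} = \frac{303601}{36} \left(- \frac{1}{32969}\right) = - \frac{303601}{1186884}$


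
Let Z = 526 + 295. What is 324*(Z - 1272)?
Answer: -146124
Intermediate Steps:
Z = 821
324*(Z - 1272) = 324*(821 - 1272) = 324*(-451) = -146124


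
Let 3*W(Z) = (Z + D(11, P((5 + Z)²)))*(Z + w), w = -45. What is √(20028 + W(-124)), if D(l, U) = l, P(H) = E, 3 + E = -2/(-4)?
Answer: √237543/3 ≈ 162.46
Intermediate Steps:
E = -5/2 (E = -3 - 2/(-4) = -3 - 2*(-¼) = -3 + ½ = -5/2 ≈ -2.5000)
P(H) = -5/2
W(Z) = (-45 + Z)*(11 + Z)/3 (W(Z) = ((Z + 11)*(Z - 45))/3 = ((11 + Z)*(-45 + Z))/3 = ((-45 + Z)*(11 + Z))/3 = (-45 + Z)*(11 + Z)/3)
√(20028 + W(-124)) = √(20028 + (-165 - 34/3*(-124) + (⅓)*(-124)²)) = √(20028 + (-165 + 4216/3 + (⅓)*15376)) = √(20028 + (-165 + 4216/3 + 15376/3)) = √(20028 + 19097/3) = √(79181/3) = √237543/3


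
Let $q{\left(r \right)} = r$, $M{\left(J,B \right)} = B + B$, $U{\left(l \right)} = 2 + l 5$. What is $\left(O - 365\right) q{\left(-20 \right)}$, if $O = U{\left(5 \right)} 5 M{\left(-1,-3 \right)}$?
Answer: $23500$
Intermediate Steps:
$U{\left(l \right)} = 2 + 5 l$
$M{\left(J,B \right)} = 2 B$
$O = -810$ ($O = \left(2 + 5 \cdot 5\right) 5 \cdot 2 \left(-3\right) = \left(2 + 25\right) 5 \left(-6\right) = 27 \cdot 5 \left(-6\right) = 135 \left(-6\right) = -810$)
$\left(O - 365\right) q{\left(-20 \right)} = \left(-810 - 365\right) \left(-20\right) = \left(-1175\right) \left(-20\right) = 23500$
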